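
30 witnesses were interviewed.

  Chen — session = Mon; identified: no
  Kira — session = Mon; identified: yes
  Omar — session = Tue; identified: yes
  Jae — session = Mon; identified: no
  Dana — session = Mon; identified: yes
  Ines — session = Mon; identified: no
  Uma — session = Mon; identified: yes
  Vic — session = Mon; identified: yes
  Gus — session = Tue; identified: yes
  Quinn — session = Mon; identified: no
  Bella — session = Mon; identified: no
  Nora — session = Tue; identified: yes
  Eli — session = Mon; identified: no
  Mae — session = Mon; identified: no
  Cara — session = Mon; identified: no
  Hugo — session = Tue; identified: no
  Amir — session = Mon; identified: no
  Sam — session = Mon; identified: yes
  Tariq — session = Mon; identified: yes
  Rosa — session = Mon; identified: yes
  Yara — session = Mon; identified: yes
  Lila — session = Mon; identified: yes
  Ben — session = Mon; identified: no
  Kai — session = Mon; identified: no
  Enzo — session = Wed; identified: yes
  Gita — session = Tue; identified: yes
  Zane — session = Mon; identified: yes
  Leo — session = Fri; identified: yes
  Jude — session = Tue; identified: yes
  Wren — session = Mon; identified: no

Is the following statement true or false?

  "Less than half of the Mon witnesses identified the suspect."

True

'Less than half of the Mon witnesses identified the suspect' holds iff |A ∩ B| < |A ∖ B|.
|A| = 22, |A ∩ B| = 10, |A ∖ B| = 12.
10 < 12, so the statement is true.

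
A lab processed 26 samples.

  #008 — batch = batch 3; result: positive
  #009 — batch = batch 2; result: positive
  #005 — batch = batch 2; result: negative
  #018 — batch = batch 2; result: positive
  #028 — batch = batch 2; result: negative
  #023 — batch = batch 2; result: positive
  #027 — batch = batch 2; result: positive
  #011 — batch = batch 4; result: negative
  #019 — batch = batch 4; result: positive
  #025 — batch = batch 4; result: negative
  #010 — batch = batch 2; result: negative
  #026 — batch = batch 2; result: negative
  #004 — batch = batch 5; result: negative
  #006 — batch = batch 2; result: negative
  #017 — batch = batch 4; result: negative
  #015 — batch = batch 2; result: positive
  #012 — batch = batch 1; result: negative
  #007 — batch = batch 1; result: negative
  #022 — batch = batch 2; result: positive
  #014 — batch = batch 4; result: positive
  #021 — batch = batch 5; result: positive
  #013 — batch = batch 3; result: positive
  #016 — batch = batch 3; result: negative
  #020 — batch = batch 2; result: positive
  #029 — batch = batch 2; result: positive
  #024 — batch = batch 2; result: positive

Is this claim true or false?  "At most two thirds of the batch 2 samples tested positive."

True

The determiner here denotes the relation: |A ∩ B| / |A| ≤ 2/3.
A (the restrictor) = {#009, #005, #018, #028, #023, #027, #010, #026, #006, #015, #022, #020, #029, #024}, |A| = 14.
A ∩ B = {#009, #018, #023, #027, #015, #022, #020, #029, #024}, so |A ∩ B| = 9.
A ∖ B = {#005, #028, #010, #026, #006}, so |A ∖ B| = 5.
|A ∩ B|/|A| = 9/14, so the statement is true.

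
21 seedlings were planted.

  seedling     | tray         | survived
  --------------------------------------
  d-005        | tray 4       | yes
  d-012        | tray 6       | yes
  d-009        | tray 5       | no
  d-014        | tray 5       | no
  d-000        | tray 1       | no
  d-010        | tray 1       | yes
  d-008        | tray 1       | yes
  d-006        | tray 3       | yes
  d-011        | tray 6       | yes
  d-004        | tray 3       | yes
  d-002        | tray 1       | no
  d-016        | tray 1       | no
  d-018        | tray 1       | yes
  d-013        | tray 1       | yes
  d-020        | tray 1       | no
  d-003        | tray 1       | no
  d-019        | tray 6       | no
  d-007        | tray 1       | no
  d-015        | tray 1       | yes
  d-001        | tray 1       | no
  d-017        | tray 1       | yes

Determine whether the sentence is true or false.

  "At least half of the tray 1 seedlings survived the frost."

False

The determiner here denotes the relation: |A ∩ B| ≥ |A ∖ B|.
A (the restrictor) = {d-000, d-010, d-008, d-002, d-016, d-018, d-013, d-020, d-003, d-007, d-015, d-001, d-017}, |A| = 13.
A ∩ B = {d-010, d-008, d-018, d-013, d-015, d-017}, so |A ∩ B| = 6.
A ∖ B = {d-000, d-002, d-016, d-020, d-003, d-007, d-001}, so |A ∖ B| = 7.
6 < 7, so the statement is false.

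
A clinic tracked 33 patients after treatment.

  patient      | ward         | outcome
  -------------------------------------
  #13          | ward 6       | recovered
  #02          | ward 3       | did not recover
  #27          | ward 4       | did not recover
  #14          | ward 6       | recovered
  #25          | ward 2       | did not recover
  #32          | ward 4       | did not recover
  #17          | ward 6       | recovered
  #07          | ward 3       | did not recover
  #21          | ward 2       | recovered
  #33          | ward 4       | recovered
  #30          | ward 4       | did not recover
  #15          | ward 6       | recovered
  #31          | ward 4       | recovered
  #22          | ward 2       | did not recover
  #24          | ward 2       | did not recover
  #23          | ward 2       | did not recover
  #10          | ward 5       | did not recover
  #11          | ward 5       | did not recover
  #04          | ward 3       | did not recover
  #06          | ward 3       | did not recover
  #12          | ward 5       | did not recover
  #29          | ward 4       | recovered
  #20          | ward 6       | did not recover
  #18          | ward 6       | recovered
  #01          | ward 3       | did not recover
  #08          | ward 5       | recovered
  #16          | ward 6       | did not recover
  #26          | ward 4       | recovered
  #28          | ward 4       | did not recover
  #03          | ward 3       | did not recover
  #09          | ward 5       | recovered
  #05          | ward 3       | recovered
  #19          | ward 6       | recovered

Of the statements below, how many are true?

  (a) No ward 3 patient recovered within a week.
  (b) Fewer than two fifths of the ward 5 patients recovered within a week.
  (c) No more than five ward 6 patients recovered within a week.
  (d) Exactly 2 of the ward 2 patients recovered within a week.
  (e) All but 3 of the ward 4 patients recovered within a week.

0

(a) ward 3: |A| = 7, |A ∩ B| = 1; needs A ∩ B = ∅ (|A ∩ B| = 0) — false.
(b) ward 5: |A| = 5, |A ∩ B| = 2; needs |A ∩ B| / |A| < 2/5 — false.
(c) ward 6: |A| = 8, |A ∩ B| = 6; needs |A ∩ B| ≤ 5 — false.
(d) ward 2: |A| = 5, |A ∩ B| = 1; needs |A ∩ B| = 2 — false.
(e) ward 4: |A| = 8, |A ∩ B| = 4; needs |A ∖ B| = 3 — false.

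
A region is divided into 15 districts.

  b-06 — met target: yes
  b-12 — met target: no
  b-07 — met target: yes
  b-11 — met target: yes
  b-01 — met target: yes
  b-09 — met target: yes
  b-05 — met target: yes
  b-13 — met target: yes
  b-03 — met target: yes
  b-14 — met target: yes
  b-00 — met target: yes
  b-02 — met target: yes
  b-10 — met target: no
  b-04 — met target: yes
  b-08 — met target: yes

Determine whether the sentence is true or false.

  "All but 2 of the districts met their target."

True

'All but 2 of the districts met their target' holds iff |A ∖ B| = 2.
|A| = 15, |A ∩ B| = 13, |A ∖ B| = 2.
|A ∖ B| = 2, so the statement is true.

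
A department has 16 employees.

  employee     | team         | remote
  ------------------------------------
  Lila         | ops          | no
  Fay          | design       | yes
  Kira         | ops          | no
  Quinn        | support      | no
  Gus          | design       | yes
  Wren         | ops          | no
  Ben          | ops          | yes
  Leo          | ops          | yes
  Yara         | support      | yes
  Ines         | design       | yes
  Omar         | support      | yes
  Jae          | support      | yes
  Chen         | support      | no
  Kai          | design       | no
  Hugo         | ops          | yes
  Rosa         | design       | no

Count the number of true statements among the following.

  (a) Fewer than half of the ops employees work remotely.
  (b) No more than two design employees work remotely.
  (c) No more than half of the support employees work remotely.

(a) ops: |A| = 6, |A ∩ B| = 3; needs |A ∩ B| < |A ∖ B| — false.
(b) design: |A| = 5, |A ∩ B| = 3; needs |A ∩ B| ≤ 2 — false.
(c) support: |A| = 5, |A ∩ B| = 3; needs |A ∩ B| ≤ |A ∖ B| — false.

0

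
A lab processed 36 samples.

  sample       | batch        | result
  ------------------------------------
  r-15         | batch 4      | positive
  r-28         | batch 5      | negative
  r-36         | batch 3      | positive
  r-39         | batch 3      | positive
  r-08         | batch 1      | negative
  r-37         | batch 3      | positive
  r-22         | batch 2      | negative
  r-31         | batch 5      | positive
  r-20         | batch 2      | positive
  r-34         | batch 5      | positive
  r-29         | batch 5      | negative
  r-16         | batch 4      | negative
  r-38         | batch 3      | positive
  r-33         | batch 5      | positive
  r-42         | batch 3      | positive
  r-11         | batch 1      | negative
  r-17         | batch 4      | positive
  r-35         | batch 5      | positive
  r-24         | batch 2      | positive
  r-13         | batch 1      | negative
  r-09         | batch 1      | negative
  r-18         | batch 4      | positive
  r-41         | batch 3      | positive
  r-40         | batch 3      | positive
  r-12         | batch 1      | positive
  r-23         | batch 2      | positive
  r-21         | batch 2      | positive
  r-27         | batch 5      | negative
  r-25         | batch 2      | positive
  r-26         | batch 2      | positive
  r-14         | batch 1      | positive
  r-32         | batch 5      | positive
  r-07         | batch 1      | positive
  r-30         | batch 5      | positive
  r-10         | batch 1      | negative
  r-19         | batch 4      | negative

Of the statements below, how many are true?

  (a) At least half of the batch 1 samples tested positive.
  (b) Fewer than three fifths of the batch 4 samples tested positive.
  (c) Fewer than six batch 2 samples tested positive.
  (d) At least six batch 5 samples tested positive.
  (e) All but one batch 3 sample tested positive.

(a) batch 1: |A| = 8, |A ∩ B| = 3; needs |A ∩ B| ≥ |A ∖ B| — false.
(b) batch 4: |A| = 5, |A ∩ B| = 3; needs |A ∩ B| / |A| < 3/5 — false.
(c) batch 2: |A| = 7, |A ∩ B| = 6; needs |A ∩ B| < 6 — false.
(d) batch 5: |A| = 9, |A ∩ B| = 6; needs |A ∩ B| ≥ 6 — true.
(e) batch 3: |A| = 7, |A ∩ B| = 7; needs |A ∖ B| = 1 — false.

1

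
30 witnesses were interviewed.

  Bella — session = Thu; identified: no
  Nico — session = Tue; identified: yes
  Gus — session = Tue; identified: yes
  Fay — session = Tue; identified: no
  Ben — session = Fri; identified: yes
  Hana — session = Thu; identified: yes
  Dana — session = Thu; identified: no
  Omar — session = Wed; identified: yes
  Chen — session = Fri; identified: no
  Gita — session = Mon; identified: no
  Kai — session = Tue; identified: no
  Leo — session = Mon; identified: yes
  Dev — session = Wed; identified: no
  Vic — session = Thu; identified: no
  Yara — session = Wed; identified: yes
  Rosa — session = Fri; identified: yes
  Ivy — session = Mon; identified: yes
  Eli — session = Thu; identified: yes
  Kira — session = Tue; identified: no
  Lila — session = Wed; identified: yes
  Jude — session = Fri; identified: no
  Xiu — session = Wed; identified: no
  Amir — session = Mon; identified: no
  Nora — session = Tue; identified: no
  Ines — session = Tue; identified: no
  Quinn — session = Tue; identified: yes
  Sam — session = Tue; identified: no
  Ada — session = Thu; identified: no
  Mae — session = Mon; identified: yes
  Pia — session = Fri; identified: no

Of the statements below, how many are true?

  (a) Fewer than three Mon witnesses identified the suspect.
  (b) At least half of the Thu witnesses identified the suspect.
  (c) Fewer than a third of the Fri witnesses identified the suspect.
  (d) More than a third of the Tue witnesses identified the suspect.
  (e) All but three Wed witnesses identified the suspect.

(a) Mon: |A| = 5, |A ∩ B| = 3; needs |A ∩ B| < 3 — false.
(b) Thu: |A| = 6, |A ∩ B| = 2; needs |A ∩ B| ≥ |A ∖ B| — false.
(c) Fri: |A| = 5, |A ∩ B| = 2; needs |A ∩ B| / |A| < 1/3 — false.
(d) Tue: |A| = 9, |A ∩ B| = 3; needs |A ∩ B| / |A| > 1/3 — false.
(e) Wed: |A| = 5, |A ∩ B| = 3; needs |A ∖ B| = 3 — false.

0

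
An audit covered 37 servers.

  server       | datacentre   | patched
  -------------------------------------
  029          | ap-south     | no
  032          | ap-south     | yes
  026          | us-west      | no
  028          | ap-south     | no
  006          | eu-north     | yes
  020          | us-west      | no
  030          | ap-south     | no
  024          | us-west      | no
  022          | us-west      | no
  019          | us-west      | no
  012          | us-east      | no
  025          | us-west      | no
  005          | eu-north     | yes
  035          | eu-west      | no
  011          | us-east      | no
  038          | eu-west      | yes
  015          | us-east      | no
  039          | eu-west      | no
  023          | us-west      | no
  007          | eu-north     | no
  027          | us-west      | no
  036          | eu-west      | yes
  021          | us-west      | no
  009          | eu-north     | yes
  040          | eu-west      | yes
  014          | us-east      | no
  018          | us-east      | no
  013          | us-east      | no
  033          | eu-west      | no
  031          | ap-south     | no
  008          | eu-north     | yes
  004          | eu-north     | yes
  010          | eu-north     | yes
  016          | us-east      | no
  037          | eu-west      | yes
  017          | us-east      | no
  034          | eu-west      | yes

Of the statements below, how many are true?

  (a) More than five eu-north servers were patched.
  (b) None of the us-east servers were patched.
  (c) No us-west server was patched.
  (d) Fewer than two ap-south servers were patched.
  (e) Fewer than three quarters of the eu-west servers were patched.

(a) eu-north: |A| = 7, |A ∩ B| = 6; needs |A ∩ B| > 5 — true.
(b) us-east: |A| = 8, |A ∩ B| = 0; needs A ∩ B = ∅ (|A ∩ B| = 0) — true.
(c) us-west: |A| = 9, |A ∩ B| = 0; needs A ∩ B = ∅ (|A ∩ B| = 0) — true.
(d) ap-south: |A| = 5, |A ∩ B| = 1; needs |A ∩ B| < 2 — true.
(e) eu-west: |A| = 8, |A ∩ B| = 5; needs |A ∩ B| / |A| < 3/4 — true.

5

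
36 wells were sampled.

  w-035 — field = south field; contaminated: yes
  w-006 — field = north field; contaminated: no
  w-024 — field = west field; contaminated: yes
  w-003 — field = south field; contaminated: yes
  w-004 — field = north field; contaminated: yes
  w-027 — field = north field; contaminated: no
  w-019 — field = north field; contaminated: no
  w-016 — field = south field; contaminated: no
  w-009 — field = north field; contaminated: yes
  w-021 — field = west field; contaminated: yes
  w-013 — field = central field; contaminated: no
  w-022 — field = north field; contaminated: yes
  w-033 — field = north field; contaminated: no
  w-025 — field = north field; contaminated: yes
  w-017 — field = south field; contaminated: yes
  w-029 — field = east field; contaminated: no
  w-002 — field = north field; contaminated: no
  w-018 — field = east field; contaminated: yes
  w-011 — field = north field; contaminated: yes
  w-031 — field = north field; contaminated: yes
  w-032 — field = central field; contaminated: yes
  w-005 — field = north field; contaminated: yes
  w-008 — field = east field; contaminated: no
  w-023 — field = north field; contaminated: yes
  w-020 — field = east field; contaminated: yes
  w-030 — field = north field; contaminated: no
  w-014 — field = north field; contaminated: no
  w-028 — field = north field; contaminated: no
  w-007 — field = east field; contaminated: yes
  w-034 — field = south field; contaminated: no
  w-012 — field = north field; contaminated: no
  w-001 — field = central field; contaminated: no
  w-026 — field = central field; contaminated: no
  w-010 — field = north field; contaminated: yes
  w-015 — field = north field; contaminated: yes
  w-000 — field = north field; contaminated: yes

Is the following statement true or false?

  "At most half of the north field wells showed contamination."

False

The determiner here denotes the relation: |A ∩ B| ≤ |A ∖ B|.
|A| = 20, |A ∩ B| = 11, |A ∖ B| = 9.
11 > 9, so the statement is false.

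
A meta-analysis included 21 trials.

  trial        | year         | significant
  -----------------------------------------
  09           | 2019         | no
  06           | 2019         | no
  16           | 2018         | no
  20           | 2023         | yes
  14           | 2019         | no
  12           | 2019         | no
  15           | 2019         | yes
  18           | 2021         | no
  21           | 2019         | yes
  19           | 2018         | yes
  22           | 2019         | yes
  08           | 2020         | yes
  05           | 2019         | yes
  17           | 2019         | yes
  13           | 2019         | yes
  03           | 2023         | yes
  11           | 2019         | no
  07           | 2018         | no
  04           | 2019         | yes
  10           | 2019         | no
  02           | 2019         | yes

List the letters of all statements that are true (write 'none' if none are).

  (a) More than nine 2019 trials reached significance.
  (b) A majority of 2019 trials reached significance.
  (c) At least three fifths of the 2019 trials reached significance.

(b)

|A| = 14, |A ∩ B| = 8, |A ∖ B| = 6.
(a) |A ∩ B| > 9: fails.
(b) |A ∩ B| > |A ∖ B|: holds.
(c) |A ∩ B| / |A| ≥ 3/5: fails.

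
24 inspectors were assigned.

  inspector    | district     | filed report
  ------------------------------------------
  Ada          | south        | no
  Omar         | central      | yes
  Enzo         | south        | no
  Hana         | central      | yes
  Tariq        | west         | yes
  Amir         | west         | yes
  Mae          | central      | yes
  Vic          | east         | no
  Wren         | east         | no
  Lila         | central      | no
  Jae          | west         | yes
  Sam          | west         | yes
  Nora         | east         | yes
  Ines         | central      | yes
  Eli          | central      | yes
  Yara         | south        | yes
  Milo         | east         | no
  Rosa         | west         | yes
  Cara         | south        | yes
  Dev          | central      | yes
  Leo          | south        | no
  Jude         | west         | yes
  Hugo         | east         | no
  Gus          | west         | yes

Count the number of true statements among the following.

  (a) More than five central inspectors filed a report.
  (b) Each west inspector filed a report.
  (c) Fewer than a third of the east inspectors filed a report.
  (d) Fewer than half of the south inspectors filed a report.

4

(a) central: |A| = 7, |A ∩ B| = 6; needs |A ∩ B| > 5 — true.
(b) west: |A| = 7, |A ∩ B| = 7; needs A ⊆ B, i.e. every element of A is in B (|A ∖ B| = 0) — true.
(c) east: |A| = 5, |A ∩ B| = 1; needs |A ∩ B| / |A| < 1/3 — true.
(d) south: |A| = 5, |A ∩ B| = 2; needs |A ∩ B| < |A ∖ B| — true.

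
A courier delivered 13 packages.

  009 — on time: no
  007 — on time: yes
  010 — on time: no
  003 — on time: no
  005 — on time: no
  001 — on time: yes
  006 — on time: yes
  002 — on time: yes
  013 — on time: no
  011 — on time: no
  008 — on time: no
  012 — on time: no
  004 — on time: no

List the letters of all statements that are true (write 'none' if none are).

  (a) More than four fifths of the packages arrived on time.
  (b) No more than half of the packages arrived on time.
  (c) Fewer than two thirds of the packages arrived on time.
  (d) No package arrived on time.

(b), (c)

|A| = 13, |A ∩ B| = 4, |A ∖ B| = 9.
(a) |A ∩ B| / |A| > 4/5: fails.
(b) |A ∩ B| ≤ |A ∖ B|: holds.
(c) |A ∩ B| / |A| < 2/3: holds.
(d) A ∩ B = ∅ (|A ∩ B| = 0): fails.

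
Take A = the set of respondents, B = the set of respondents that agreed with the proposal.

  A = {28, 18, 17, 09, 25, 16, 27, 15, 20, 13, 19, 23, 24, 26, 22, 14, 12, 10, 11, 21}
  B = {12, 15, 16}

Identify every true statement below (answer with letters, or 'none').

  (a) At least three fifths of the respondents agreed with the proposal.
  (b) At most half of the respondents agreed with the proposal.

|A| = 20, |A ∩ B| = 3, |A ∖ B| = 17.
(a) |A ∩ B| / |A| ≥ 3/5: fails.
(b) |A ∩ B| ≤ |A ∖ B|: holds.

(b)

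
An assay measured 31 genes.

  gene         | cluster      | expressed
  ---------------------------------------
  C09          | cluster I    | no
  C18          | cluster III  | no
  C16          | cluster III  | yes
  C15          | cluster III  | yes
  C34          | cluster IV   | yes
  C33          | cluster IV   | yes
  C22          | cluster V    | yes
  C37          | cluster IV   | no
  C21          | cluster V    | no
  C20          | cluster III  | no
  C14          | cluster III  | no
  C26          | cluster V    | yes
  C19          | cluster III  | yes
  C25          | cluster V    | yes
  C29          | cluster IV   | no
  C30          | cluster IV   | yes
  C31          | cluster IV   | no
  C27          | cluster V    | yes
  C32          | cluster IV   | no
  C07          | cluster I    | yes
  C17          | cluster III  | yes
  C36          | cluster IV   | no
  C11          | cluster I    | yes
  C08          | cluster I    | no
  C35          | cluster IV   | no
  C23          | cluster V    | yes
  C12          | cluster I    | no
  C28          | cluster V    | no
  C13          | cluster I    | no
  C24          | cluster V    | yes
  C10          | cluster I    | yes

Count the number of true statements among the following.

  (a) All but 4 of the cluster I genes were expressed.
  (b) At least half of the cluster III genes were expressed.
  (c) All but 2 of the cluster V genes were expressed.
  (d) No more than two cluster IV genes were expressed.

3

(a) cluster I: |A| = 7, |A ∩ B| = 3; needs |A ∖ B| = 4 — true.
(b) cluster III: |A| = 7, |A ∩ B| = 4; needs |A ∩ B| ≥ |A ∖ B| — true.
(c) cluster V: |A| = 8, |A ∩ B| = 6; needs |A ∖ B| = 2 — true.
(d) cluster IV: |A| = 9, |A ∩ B| = 3; needs |A ∩ B| ≤ 2 — false.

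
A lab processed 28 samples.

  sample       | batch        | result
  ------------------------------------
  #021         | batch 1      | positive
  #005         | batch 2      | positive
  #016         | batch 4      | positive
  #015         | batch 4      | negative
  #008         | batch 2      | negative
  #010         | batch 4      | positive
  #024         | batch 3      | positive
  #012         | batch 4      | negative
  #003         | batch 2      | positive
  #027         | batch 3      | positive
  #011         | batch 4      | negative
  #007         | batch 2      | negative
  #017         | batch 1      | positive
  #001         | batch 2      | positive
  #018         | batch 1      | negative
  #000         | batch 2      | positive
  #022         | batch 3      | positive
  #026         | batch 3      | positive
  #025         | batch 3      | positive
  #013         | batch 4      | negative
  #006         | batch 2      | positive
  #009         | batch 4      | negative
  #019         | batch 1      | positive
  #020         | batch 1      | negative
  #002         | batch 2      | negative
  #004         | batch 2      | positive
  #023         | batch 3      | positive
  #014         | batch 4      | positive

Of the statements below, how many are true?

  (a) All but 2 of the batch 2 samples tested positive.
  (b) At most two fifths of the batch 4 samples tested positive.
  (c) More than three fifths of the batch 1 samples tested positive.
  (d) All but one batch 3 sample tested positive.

1

(a) batch 2: |A| = 9, |A ∩ B| = 6; needs |A ∖ B| = 2 — false.
(b) batch 4: |A| = 8, |A ∩ B| = 3; needs |A ∩ B| / |A| ≤ 2/5 — true.
(c) batch 1: |A| = 5, |A ∩ B| = 3; needs |A ∩ B| / |A| > 3/5 — false.
(d) batch 3: |A| = 6, |A ∩ B| = 6; needs |A ∖ B| = 1 — false.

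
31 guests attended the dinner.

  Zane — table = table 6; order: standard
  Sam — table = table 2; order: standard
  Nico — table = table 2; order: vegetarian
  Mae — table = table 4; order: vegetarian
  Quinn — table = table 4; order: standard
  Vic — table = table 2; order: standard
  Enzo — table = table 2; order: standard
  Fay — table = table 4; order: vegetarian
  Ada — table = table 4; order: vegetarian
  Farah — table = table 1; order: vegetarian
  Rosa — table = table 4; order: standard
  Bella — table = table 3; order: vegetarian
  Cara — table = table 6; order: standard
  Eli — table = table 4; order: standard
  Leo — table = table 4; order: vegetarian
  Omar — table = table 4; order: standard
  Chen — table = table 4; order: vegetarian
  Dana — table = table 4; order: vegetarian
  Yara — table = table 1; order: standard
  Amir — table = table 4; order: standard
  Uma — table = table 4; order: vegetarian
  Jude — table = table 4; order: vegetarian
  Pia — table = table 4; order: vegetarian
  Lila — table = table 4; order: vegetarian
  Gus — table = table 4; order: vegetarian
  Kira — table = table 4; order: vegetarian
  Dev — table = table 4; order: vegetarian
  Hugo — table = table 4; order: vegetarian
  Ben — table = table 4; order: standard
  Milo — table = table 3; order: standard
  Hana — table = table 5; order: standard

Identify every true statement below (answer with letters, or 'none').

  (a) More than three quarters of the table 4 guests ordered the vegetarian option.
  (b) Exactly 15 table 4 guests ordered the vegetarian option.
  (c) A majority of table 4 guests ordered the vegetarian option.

(c)

|A| = 20, |A ∩ B| = 14, |A ∖ B| = 6.
(a) |A ∩ B| / |A| > 3/4: fails.
(b) |A ∩ B| = 15: fails.
(c) |A ∩ B| > |A ∖ B|: holds.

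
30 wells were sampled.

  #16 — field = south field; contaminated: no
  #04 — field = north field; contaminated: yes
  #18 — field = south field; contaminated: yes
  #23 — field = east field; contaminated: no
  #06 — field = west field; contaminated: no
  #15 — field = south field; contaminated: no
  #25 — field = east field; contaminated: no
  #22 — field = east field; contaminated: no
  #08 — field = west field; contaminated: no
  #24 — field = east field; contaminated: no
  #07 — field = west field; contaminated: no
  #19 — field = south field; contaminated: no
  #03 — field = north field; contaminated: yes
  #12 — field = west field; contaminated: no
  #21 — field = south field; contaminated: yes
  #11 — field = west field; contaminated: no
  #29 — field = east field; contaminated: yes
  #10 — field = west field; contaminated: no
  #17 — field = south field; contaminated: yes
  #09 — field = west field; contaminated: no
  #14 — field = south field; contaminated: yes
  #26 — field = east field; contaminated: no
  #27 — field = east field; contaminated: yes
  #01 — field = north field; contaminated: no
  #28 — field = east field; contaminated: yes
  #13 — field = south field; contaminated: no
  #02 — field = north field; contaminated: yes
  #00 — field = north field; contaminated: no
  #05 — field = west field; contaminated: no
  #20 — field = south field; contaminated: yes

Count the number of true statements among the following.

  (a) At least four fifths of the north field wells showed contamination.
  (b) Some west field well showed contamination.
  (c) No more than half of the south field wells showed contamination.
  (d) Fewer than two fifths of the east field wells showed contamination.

1

(a) north field: |A| = 5, |A ∩ B| = 3; needs |A ∩ B| / |A| ≥ 4/5 — false.
(b) west field: |A| = 8, |A ∩ B| = 0; needs A ∩ B ≠ ∅ (|A ∩ B| ≥ 1) — false.
(c) south field: |A| = 9, |A ∩ B| = 5; needs |A ∩ B| ≤ |A ∖ B| — false.
(d) east field: |A| = 8, |A ∩ B| = 3; needs |A ∩ B| / |A| < 2/5 — true.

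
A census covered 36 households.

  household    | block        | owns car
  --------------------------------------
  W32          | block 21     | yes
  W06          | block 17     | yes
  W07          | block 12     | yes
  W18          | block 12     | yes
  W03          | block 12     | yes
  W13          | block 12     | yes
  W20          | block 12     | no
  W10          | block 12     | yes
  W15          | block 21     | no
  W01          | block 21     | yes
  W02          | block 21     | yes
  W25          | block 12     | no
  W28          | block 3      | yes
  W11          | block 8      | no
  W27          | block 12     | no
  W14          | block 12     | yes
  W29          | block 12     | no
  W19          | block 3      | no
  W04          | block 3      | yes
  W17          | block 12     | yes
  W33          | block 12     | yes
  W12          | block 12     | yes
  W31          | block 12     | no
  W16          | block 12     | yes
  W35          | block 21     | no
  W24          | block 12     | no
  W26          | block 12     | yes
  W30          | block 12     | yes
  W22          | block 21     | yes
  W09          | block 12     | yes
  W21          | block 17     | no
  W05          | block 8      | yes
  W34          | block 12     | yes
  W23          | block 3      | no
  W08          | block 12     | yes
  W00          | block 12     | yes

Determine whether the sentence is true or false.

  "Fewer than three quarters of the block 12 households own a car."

True

Truth condition: |A ∩ B| / |A| < 3/4.
|A| = 22, |A ∩ B| = 16, |A ∖ B| = 6.
|A ∩ B|/|A| = 16/22, so the statement is true.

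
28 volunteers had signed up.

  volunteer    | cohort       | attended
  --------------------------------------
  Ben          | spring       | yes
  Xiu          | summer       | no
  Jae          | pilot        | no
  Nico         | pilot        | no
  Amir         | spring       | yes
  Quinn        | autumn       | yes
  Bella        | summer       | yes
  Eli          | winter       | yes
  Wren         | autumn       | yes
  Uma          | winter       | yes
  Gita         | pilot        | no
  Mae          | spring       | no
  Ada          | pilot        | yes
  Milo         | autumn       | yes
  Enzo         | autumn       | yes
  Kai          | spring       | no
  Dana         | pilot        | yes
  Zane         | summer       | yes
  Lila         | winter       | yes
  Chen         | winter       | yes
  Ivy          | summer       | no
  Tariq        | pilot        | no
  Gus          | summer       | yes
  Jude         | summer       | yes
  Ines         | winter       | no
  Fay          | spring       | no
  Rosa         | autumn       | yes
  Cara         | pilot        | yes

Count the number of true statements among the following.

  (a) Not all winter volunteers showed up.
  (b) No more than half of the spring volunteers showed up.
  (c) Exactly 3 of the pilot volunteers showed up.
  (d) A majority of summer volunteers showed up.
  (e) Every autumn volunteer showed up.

5

(a) winter: |A| = 5, |A ∩ B| = 4; needs A ⊄ B (|A ∖ B| ≥ 1) — true.
(b) spring: |A| = 5, |A ∩ B| = 2; needs |A ∩ B| ≤ |A ∖ B| — true.
(c) pilot: |A| = 7, |A ∩ B| = 3; needs |A ∩ B| = 3 — true.
(d) summer: |A| = 6, |A ∩ B| = 4; needs |A ∩ B| > |A ∖ B| — true.
(e) autumn: |A| = 5, |A ∩ B| = 5; needs A ⊆ B, i.e. every element of A is in B (|A ∖ B| = 0) — true.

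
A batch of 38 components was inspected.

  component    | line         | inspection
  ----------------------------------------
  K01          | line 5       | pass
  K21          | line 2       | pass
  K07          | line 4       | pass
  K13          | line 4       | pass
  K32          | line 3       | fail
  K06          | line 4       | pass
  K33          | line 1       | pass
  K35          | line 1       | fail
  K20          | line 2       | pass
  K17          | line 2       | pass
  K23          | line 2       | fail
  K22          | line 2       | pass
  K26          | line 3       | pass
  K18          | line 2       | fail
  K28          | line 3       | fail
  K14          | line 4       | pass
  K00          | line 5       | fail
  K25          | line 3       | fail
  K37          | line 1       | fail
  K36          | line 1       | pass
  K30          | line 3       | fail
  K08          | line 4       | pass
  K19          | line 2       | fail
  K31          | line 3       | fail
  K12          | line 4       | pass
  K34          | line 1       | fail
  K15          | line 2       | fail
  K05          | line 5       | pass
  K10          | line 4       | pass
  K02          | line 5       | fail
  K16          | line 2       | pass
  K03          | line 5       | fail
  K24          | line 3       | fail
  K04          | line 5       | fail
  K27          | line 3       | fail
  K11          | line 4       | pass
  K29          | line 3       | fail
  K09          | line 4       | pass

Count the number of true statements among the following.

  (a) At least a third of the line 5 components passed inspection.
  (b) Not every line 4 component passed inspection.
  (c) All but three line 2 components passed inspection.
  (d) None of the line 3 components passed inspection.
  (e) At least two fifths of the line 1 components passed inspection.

(a) line 5: |A| = 6, |A ∩ B| = 2; needs |A ∩ B| / |A| ≥ 1/3 — true.
(b) line 4: |A| = 9, |A ∩ B| = 9; needs A ⊄ B (|A ∖ B| ≥ 1) — false.
(c) line 2: |A| = 9, |A ∩ B| = 5; needs |A ∖ B| = 3 — false.
(d) line 3: |A| = 9, |A ∩ B| = 1; needs A ∩ B = ∅ (|A ∩ B| = 0) — false.
(e) line 1: |A| = 5, |A ∩ B| = 2; needs |A ∩ B| / |A| ≥ 2/5 — true.

2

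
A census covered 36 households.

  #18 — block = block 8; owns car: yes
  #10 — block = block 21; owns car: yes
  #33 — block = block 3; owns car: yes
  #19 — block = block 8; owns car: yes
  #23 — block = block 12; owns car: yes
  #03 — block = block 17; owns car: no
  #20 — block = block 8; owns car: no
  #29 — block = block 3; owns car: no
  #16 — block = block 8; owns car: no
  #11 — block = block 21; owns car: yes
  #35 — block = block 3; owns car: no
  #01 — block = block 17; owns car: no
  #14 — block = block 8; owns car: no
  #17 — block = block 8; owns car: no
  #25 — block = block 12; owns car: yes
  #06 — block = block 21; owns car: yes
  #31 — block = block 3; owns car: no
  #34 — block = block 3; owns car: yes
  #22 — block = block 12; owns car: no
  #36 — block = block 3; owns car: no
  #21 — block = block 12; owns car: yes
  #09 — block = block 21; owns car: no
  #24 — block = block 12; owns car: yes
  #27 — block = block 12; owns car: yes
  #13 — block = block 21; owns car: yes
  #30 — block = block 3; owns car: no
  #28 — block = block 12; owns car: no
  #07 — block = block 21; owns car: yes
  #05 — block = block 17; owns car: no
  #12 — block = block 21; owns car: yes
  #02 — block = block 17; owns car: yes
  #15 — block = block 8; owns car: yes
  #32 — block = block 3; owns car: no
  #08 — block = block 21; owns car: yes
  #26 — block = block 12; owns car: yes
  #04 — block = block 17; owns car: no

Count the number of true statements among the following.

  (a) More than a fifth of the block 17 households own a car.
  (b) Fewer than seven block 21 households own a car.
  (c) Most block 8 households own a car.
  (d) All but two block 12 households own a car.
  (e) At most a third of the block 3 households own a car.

(a) block 17: |A| = 5, |A ∩ B| = 1; needs |A ∩ B| / |A| > 1/5 — false.
(b) block 21: |A| = 8, |A ∩ B| = 7; needs |A ∩ B| < 7 — false.
(c) block 8: |A| = 7, |A ∩ B| = 3; needs |A ∩ B| > |A ∖ B| — false.
(d) block 12: |A| = 8, |A ∩ B| = 6; needs |A ∖ B| = 2 — true.
(e) block 3: |A| = 8, |A ∩ B| = 2; needs |A ∩ B| / |A| ≤ 1/3 — true.

2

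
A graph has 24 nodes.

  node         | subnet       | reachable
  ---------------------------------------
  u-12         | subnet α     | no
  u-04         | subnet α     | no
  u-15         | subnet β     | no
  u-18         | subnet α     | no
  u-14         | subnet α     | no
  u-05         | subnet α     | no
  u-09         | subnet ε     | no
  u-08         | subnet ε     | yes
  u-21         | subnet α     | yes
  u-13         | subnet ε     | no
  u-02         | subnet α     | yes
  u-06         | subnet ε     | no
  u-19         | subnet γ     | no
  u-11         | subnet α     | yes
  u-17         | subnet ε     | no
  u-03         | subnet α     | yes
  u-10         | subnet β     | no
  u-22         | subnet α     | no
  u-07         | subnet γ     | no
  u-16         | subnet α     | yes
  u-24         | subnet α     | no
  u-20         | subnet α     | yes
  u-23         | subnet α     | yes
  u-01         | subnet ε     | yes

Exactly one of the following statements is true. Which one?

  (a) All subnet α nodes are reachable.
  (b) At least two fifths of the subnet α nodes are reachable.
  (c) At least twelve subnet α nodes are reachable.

|A| = 14, |A ∩ B| = 7, |A ∖ B| = 7.
(a) requires A ⊆ B, i.e. every element of A is in B (|A ∖ B| = 0): false.
(b) requires |A ∩ B| / |A| ≥ 2/5: true.
(c) requires |A ∩ B| ≥ 12: false.

(b)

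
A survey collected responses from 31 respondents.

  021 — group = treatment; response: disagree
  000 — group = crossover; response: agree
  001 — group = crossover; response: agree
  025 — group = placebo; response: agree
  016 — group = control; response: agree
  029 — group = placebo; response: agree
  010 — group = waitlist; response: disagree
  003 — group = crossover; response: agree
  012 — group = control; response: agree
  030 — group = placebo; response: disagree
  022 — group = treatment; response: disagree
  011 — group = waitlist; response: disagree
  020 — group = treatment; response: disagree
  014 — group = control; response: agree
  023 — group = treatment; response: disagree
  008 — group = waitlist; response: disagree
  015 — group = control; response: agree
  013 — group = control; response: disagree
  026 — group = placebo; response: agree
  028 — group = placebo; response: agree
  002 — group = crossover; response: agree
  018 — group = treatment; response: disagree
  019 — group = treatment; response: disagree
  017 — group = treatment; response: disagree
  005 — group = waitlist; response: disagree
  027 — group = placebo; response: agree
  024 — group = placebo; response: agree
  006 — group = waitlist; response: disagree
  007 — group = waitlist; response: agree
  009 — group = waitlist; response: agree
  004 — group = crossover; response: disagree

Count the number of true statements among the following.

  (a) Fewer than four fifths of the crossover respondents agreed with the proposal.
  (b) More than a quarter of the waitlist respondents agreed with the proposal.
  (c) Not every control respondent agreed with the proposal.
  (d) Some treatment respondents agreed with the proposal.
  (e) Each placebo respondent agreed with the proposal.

(a) crossover: |A| = 5, |A ∩ B| = 4; needs |A ∩ B| / |A| < 4/5 — false.
(b) waitlist: |A| = 7, |A ∩ B| = 2; needs |A ∩ B| / |A| > 1/4 — true.
(c) control: |A| = 5, |A ∩ B| = 4; needs A ⊄ B (|A ∖ B| ≥ 1) — true.
(d) treatment: |A| = 7, |A ∩ B| = 0; needs A ∩ B ≠ ∅ (|A ∩ B| ≥ 1) — false.
(e) placebo: |A| = 7, |A ∩ B| = 6; needs A ⊆ B, i.e. every element of A is in B (|A ∖ B| = 0) — false.

2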